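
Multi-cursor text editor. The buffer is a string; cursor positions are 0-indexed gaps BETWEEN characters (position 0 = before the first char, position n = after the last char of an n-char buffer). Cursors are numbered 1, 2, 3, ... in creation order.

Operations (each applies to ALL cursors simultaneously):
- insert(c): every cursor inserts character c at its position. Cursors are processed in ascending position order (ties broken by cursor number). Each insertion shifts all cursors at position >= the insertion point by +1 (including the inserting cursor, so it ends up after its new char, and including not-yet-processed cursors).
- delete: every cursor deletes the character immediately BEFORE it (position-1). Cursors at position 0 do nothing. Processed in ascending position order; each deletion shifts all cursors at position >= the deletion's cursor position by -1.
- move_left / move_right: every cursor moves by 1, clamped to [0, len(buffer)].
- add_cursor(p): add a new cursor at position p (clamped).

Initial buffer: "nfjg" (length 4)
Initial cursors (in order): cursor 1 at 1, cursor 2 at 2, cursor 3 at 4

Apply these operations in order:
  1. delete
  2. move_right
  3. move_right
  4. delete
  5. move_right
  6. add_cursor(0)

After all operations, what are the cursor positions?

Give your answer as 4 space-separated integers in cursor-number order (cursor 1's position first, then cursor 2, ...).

Answer: 0 0 0 0

Derivation:
After op 1 (delete): buffer="j" (len 1), cursors c1@0 c2@0 c3@1, authorship .
After op 2 (move_right): buffer="j" (len 1), cursors c1@1 c2@1 c3@1, authorship .
After op 3 (move_right): buffer="j" (len 1), cursors c1@1 c2@1 c3@1, authorship .
After op 4 (delete): buffer="" (len 0), cursors c1@0 c2@0 c3@0, authorship 
After op 5 (move_right): buffer="" (len 0), cursors c1@0 c2@0 c3@0, authorship 
After op 6 (add_cursor(0)): buffer="" (len 0), cursors c1@0 c2@0 c3@0 c4@0, authorship 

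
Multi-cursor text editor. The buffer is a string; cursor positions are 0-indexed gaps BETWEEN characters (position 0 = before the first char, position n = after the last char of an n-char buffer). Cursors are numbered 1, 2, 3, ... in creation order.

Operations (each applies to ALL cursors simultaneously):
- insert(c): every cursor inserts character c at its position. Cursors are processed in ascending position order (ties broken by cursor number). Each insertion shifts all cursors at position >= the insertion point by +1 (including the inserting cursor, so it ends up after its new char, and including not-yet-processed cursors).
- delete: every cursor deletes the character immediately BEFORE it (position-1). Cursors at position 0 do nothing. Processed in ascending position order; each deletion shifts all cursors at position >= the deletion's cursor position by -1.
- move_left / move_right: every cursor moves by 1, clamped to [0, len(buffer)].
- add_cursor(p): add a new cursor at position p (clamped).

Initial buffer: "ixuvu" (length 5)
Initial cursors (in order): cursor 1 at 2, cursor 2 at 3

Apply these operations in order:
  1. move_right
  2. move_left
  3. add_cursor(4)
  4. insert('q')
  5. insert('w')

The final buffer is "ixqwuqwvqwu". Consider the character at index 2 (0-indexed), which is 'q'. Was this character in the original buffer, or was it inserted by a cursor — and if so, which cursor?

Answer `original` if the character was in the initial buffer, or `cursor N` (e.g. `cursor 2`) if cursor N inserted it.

After op 1 (move_right): buffer="ixuvu" (len 5), cursors c1@3 c2@4, authorship .....
After op 2 (move_left): buffer="ixuvu" (len 5), cursors c1@2 c2@3, authorship .....
After op 3 (add_cursor(4)): buffer="ixuvu" (len 5), cursors c1@2 c2@3 c3@4, authorship .....
After op 4 (insert('q')): buffer="ixquqvqu" (len 8), cursors c1@3 c2@5 c3@7, authorship ..1.2.3.
After op 5 (insert('w')): buffer="ixqwuqwvqwu" (len 11), cursors c1@4 c2@7 c3@10, authorship ..11.22.33.
Authorship (.=original, N=cursor N): . . 1 1 . 2 2 . 3 3 .
Index 2: author = 1

Answer: cursor 1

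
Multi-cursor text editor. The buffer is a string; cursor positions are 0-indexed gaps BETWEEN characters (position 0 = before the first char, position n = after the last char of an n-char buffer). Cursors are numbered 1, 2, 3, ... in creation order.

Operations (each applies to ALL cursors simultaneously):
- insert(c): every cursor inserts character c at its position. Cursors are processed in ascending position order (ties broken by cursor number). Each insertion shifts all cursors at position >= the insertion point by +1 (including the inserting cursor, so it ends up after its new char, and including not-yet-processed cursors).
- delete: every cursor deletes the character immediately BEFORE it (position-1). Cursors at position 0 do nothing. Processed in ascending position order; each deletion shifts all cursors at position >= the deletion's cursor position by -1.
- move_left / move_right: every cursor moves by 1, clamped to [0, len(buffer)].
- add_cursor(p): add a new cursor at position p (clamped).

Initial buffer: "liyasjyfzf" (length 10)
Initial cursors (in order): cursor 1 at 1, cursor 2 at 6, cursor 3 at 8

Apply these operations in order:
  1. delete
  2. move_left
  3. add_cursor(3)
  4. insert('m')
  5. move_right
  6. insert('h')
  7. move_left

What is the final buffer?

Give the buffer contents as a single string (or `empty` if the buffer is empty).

Answer: mihyammshhmyhzf

Derivation:
After op 1 (delete): buffer="iyasyzf" (len 7), cursors c1@0 c2@4 c3@5, authorship .......
After op 2 (move_left): buffer="iyasyzf" (len 7), cursors c1@0 c2@3 c3@4, authorship .......
After op 3 (add_cursor(3)): buffer="iyasyzf" (len 7), cursors c1@0 c2@3 c4@3 c3@4, authorship .......
After op 4 (insert('m')): buffer="miyammsmyzf" (len 11), cursors c1@1 c2@6 c4@6 c3@8, authorship 1...24.3...
After op 5 (move_right): buffer="miyammsmyzf" (len 11), cursors c1@2 c2@7 c4@7 c3@9, authorship 1...24.3...
After op 6 (insert('h')): buffer="mihyammshhmyhzf" (len 15), cursors c1@3 c2@10 c4@10 c3@13, authorship 1.1..24.243.3..
After op 7 (move_left): buffer="mihyammshhmyhzf" (len 15), cursors c1@2 c2@9 c4@9 c3@12, authorship 1.1..24.243.3..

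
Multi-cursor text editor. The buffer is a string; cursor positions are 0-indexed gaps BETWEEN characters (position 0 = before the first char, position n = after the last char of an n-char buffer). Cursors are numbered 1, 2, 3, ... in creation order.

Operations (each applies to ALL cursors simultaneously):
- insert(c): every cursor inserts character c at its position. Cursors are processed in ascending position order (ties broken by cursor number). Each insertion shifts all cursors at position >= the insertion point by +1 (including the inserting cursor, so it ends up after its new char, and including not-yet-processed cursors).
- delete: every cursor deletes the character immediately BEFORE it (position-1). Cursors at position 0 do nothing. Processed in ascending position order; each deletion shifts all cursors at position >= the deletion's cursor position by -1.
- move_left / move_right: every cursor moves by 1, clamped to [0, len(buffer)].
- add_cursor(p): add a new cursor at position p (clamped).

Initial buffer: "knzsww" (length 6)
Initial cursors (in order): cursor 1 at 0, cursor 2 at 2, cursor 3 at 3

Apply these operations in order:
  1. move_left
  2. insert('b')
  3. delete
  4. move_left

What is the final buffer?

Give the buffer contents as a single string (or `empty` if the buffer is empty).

After op 1 (move_left): buffer="knzsww" (len 6), cursors c1@0 c2@1 c3@2, authorship ......
After op 2 (insert('b')): buffer="bkbnbzsww" (len 9), cursors c1@1 c2@3 c3@5, authorship 1.2.3....
After op 3 (delete): buffer="knzsww" (len 6), cursors c1@0 c2@1 c3@2, authorship ......
After op 4 (move_left): buffer="knzsww" (len 6), cursors c1@0 c2@0 c3@1, authorship ......

Answer: knzsww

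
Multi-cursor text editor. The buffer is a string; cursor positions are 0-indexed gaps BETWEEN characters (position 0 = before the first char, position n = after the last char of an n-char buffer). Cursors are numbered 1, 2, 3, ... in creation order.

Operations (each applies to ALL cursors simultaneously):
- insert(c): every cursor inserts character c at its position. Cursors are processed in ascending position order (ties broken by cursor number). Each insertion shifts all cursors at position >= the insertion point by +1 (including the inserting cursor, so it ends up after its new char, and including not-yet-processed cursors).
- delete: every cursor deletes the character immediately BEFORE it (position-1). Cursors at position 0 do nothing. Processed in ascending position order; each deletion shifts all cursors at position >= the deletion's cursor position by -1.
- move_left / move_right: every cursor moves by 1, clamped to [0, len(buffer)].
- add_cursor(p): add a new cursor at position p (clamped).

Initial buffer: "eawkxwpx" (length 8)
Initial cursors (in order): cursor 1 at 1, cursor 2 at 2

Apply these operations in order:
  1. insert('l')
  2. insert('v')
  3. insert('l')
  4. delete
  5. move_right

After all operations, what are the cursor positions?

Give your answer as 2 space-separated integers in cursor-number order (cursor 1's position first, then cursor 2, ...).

Answer: 4 7

Derivation:
After op 1 (insert('l')): buffer="elalwkxwpx" (len 10), cursors c1@2 c2@4, authorship .1.2......
After op 2 (insert('v')): buffer="elvalvwkxwpx" (len 12), cursors c1@3 c2@6, authorship .11.22......
After op 3 (insert('l')): buffer="elvlalvlwkxwpx" (len 14), cursors c1@4 c2@8, authorship .111.222......
After op 4 (delete): buffer="elvalvwkxwpx" (len 12), cursors c1@3 c2@6, authorship .11.22......
After op 5 (move_right): buffer="elvalvwkxwpx" (len 12), cursors c1@4 c2@7, authorship .11.22......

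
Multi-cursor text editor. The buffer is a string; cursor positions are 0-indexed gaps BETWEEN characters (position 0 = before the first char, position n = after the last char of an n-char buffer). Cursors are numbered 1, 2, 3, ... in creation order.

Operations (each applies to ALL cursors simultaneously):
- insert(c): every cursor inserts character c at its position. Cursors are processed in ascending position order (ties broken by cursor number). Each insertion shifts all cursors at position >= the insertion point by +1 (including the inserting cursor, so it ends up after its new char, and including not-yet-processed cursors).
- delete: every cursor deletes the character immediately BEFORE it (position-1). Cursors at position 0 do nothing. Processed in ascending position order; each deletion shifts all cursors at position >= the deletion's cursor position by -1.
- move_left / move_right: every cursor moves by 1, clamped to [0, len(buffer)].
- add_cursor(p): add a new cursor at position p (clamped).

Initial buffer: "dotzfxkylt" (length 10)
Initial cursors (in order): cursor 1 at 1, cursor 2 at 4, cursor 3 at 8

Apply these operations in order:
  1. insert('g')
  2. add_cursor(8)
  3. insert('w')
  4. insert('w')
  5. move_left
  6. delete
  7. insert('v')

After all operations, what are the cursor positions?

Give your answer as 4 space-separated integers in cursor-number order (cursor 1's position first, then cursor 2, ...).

Answer: 3 9 18 13

Derivation:
After op 1 (insert('g')): buffer="dgotzgfxkyglt" (len 13), cursors c1@2 c2@6 c3@11, authorship .1...2....3..
After op 2 (add_cursor(8)): buffer="dgotzgfxkyglt" (len 13), cursors c1@2 c2@6 c4@8 c3@11, authorship .1...2....3..
After op 3 (insert('w')): buffer="dgwotzgwfxwkygwlt" (len 17), cursors c1@3 c2@8 c4@11 c3@15, authorship .11...22..4..33..
After op 4 (insert('w')): buffer="dgwwotzgwwfxwwkygwwlt" (len 21), cursors c1@4 c2@10 c4@14 c3@19, authorship .111...222..44..333..
After op 5 (move_left): buffer="dgwwotzgwwfxwwkygwwlt" (len 21), cursors c1@3 c2@9 c4@13 c3@18, authorship .111...222..44..333..
After op 6 (delete): buffer="dgwotzgwfxwkygwlt" (len 17), cursors c1@2 c2@7 c4@10 c3@14, authorship .11...22..4..33..
After op 7 (insert('v')): buffer="dgvwotzgvwfxvwkygvwlt" (len 21), cursors c1@3 c2@9 c4@13 c3@18, authorship .111...222..44..333..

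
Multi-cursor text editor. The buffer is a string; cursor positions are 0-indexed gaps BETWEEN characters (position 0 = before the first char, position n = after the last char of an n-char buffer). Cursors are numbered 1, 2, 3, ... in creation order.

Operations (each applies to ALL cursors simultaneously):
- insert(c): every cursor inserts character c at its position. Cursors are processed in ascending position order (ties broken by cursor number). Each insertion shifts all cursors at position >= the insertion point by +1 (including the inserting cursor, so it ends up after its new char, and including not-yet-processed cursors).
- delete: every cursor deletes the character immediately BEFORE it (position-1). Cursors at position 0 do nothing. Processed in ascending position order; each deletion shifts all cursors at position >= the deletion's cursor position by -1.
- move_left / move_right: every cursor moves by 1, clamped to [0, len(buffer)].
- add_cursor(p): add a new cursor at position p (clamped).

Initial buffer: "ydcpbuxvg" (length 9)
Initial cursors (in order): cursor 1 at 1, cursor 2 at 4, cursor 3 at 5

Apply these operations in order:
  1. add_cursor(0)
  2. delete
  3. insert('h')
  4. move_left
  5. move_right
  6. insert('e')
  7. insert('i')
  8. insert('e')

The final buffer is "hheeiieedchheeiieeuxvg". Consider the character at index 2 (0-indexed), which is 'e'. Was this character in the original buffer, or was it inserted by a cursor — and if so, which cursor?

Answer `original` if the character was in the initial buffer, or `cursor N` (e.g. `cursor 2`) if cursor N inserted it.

Answer: cursor 1

Derivation:
After op 1 (add_cursor(0)): buffer="ydcpbuxvg" (len 9), cursors c4@0 c1@1 c2@4 c3@5, authorship .........
After op 2 (delete): buffer="dcuxvg" (len 6), cursors c1@0 c4@0 c2@2 c3@2, authorship ......
After op 3 (insert('h')): buffer="hhdchhuxvg" (len 10), cursors c1@2 c4@2 c2@6 c3@6, authorship 14..23....
After op 4 (move_left): buffer="hhdchhuxvg" (len 10), cursors c1@1 c4@1 c2@5 c3@5, authorship 14..23....
After op 5 (move_right): buffer="hhdchhuxvg" (len 10), cursors c1@2 c4@2 c2@6 c3@6, authorship 14..23....
After op 6 (insert('e')): buffer="hheedchheeuxvg" (len 14), cursors c1@4 c4@4 c2@10 c3@10, authorship 1414..2323....
After op 7 (insert('i')): buffer="hheeiidchheeiiuxvg" (len 18), cursors c1@6 c4@6 c2@14 c3@14, authorship 141414..232323....
After op 8 (insert('e')): buffer="hheeiieedchheeiieeuxvg" (len 22), cursors c1@8 c4@8 c2@18 c3@18, authorship 14141414..23232323....
Authorship (.=original, N=cursor N): 1 4 1 4 1 4 1 4 . . 2 3 2 3 2 3 2 3 . . . .
Index 2: author = 1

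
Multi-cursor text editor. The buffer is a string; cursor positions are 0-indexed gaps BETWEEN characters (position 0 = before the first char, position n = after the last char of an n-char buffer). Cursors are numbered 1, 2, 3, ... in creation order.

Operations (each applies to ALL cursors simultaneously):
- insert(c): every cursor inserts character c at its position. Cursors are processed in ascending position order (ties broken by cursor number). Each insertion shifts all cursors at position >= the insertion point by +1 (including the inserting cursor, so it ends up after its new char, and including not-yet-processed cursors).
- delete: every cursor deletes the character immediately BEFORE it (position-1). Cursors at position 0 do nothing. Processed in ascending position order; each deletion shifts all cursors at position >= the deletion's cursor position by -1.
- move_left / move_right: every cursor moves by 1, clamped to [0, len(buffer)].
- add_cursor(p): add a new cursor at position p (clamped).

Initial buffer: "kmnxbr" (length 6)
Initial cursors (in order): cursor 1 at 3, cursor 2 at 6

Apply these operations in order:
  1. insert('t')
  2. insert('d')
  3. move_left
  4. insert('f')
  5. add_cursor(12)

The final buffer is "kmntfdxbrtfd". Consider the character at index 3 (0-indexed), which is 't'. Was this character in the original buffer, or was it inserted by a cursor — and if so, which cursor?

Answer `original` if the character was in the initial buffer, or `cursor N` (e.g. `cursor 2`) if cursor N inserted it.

After op 1 (insert('t')): buffer="kmntxbrt" (len 8), cursors c1@4 c2@8, authorship ...1...2
After op 2 (insert('d')): buffer="kmntdxbrtd" (len 10), cursors c1@5 c2@10, authorship ...11...22
After op 3 (move_left): buffer="kmntdxbrtd" (len 10), cursors c1@4 c2@9, authorship ...11...22
After op 4 (insert('f')): buffer="kmntfdxbrtfd" (len 12), cursors c1@5 c2@11, authorship ...111...222
After op 5 (add_cursor(12)): buffer="kmntfdxbrtfd" (len 12), cursors c1@5 c2@11 c3@12, authorship ...111...222
Authorship (.=original, N=cursor N): . . . 1 1 1 . . . 2 2 2
Index 3: author = 1

Answer: cursor 1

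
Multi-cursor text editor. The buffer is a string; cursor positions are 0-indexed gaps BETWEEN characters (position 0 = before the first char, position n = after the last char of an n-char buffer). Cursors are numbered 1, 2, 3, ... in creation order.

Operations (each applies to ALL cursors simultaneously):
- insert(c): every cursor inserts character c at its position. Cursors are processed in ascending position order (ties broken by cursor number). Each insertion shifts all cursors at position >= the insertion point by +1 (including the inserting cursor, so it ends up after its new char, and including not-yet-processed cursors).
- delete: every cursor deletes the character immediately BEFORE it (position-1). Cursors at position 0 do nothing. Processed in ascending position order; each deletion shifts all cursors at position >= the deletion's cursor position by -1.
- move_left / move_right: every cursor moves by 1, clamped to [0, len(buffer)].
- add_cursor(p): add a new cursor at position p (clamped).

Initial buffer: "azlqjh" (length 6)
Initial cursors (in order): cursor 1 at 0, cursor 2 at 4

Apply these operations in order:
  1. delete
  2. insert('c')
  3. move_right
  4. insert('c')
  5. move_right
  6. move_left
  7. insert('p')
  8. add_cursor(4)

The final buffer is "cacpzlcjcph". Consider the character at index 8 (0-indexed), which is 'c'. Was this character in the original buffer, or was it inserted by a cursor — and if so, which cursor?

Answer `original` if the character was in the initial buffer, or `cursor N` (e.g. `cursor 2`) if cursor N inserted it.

After op 1 (delete): buffer="azljh" (len 5), cursors c1@0 c2@3, authorship .....
After op 2 (insert('c')): buffer="cazlcjh" (len 7), cursors c1@1 c2@5, authorship 1...2..
After op 3 (move_right): buffer="cazlcjh" (len 7), cursors c1@2 c2@6, authorship 1...2..
After op 4 (insert('c')): buffer="caczlcjch" (len 9), cursors c1@3 c2@8, authorship 1.1..2.2.
After op 5 (move_right): buffer="caczlcjch" (len 9), cursors c1@4 c2@9, authorship 1.1..2.2.
After op 6 (move_left): buffer="caczlcjch" (len 9), cursors c1@3 c2@8, authorship 1.1..2.2.
After op 7 (insert('p')): buffer="cacpzlcjcph" (len 11), cursors c1@4 c2@10, authorship 1.11..2.22.
After op 8 (add_cursor(4)): buffer="cacpzlcjcph" (len 11), cursors c1@4 c3@4 c2@10, authorship 1.11..2.22.
Authorship (.=original, N=cursor N): 1 . 1 1 . . 2 . 2 2 .
Index 8: author = 2

Answer: cursor 2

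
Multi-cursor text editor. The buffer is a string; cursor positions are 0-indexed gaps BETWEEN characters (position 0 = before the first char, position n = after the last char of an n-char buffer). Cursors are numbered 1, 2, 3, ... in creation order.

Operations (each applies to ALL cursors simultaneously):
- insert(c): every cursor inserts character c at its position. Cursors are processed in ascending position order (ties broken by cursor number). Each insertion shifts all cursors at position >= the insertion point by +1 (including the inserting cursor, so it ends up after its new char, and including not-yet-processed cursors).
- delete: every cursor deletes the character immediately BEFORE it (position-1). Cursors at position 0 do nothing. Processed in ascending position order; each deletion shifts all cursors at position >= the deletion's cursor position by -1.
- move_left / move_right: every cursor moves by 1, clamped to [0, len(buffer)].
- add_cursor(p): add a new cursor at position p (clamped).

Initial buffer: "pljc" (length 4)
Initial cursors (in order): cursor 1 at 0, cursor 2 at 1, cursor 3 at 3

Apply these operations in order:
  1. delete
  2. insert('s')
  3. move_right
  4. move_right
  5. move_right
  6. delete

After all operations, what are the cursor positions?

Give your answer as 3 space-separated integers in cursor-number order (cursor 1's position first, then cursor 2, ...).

After op 1 (delete): buffer="lc" (len 2), cursors c1@0 c2@0 c3@1, authorship ..
After op 2 (insert('s')): buffer="sslsc" (len 5), cursors c1@2 c2@2 c3@4, authorship 12.3.
After op 3 (move_right): buffer="sslsc" (len 5), cursors c1@3 c2@3 c3@5, authorship 12.3.
After op 4 (move_right): buffer="sslsc" (len 5), cursors c1@4 c2@4 c3@5, authorship 12.3.
After op 5 (move_right): buffer="sslsc" (len 5), cursors c1@5 c2@5 c3@5, authorship 12.3.
After op 6 (delete): buffer="ss" (len 2), cursors c1@2 c2@2 c3@2, authorship 12

Answer: 2 2 2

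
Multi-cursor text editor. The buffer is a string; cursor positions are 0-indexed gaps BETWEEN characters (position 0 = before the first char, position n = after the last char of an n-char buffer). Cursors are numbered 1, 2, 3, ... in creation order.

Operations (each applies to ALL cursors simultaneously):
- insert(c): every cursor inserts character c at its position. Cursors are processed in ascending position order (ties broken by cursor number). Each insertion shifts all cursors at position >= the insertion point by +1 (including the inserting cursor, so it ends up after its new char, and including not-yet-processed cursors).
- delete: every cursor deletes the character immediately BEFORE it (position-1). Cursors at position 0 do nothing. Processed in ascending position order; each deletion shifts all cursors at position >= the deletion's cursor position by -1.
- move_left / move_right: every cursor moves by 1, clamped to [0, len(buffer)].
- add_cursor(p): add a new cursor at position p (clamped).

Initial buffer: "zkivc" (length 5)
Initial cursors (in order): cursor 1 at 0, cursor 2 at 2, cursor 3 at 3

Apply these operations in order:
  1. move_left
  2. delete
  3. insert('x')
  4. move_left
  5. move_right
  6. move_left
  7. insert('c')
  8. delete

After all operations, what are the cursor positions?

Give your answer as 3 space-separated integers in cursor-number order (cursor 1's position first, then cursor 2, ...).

After op 1 (move_left): buffer="zkivc" (len 5), cursors c1@0 c2@1 c3@2, authorship .....
After op 2 (delete): buffer="ivc" (len 3), cursors c1@0 c2@0 c3@0, authorship ...
After op 3 (insert('x')): buffer="xxxivc" (len 6), cursors c1@3 c2@3 c3@3, authorship 123...
After op 4 (move_left): buffer="xxxivc" (len 6), cursors c1@2 c2@2 c3@2, authorship 123...
After op 5 (move_right): buffer="xxxivc" (len 6), cursors c1@3 c2@3 c3@3, authorship 123...
After op 6 (move_left): buffer="xxxivc" (len 6), cursors c1@2 c2@2 c3@2, authorship 123...
After op 7 (insert('c')): buffer="xxcccxivc" (len 9), cursors c1@5 c2@5 c3@5, authorship 121233...
After op 8 (delete): buffer="xxxivc" (len 6), cursors c1@2 c2@2 c3@2, authorship 123...

Answer: 2 2 2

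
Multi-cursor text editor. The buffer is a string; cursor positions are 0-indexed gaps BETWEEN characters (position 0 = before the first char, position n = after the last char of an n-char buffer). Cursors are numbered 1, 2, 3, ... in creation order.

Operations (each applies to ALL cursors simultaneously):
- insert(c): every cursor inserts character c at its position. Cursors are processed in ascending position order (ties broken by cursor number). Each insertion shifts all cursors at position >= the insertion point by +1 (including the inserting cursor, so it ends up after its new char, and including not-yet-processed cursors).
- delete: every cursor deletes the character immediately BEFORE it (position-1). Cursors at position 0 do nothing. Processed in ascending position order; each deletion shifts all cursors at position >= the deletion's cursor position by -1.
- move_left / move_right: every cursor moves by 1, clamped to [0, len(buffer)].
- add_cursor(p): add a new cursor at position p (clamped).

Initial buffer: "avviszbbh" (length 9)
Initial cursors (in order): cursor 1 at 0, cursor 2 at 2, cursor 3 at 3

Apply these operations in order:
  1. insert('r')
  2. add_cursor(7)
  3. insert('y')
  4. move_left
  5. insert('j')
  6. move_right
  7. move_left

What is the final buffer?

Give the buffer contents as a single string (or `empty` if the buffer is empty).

Answer: rjyavrjyvrjyijyszbbh

Derivation:
After op 1 (insert('r')): buffer="ravrvriszbbh" (len 12), cursors c1@1 c2@4 c3@6, authorship 1..2.3......
After op 2 (add_cursor(7)): buffer="ravrvriszbbh" (len 12), cursors c1@1 c2@4 c3@6 c4@7, authorship 1..2.3......
After op 3 (insert('y')): buffer="ryavryvryiyszbbh" (len 16), cursors c1@2 c2@6 c3@9 c4@11, authorship 11..22.33.4.....
After op 4 (move_left): buffer="ryavryvryiyszbbh" (len 16), cursors c1@1 c2@5 c3@8 c4@10, authorship 11..22.33.4.....
After op 5 (insert('j')): buffer="rjyavrjyvrjyijyszbbh" (len 20), cursors c1@2 c2@7 c3@11 c4@14, authorship 111..222.333.44.....
After op 6 (move_right): buffer="rjyavrjyvrjyijyszbbh" (len 20), cursors c1@3 c2@8 c3@12 c4@15, authorship 111..222.333.44.....
After op 7 (move_left): buffer="rjyavrjyvrjyijyszbbh" (len 20), cursors c1@2 c2@7 c3@11 c4@14, authorship 111..222.333.44.....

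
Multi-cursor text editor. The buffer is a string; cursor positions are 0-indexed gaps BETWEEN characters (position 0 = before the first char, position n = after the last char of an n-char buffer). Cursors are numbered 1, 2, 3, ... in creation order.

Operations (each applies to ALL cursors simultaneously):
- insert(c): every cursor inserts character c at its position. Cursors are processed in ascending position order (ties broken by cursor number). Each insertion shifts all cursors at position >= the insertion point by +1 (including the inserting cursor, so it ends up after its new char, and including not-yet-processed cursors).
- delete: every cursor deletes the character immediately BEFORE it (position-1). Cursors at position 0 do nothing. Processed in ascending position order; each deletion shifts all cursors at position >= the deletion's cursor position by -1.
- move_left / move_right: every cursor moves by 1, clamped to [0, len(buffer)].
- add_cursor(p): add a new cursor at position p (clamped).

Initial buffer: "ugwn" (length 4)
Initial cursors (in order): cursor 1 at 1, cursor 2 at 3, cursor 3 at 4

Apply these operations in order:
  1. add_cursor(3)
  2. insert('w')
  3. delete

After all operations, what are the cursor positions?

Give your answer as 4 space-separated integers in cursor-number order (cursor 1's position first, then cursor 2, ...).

Answer: 1 3 4 3

Derivation:
After op 1 (add_cursor(3)): buffer="ugwn" (len 4), cursors c1@1 c2@3 c4@3 c3@4, authorship ....
After op 2 (insert('w')): buffer="uwgwwwnw" (len 8), cursors c1@2 c2@6 c4@6 c3@8, authorship .1..24.3
After op 3 (delete): buffer="ugwn" (len 4), cursors c1@1 c2@3 c4@3 c3@4, authorship ....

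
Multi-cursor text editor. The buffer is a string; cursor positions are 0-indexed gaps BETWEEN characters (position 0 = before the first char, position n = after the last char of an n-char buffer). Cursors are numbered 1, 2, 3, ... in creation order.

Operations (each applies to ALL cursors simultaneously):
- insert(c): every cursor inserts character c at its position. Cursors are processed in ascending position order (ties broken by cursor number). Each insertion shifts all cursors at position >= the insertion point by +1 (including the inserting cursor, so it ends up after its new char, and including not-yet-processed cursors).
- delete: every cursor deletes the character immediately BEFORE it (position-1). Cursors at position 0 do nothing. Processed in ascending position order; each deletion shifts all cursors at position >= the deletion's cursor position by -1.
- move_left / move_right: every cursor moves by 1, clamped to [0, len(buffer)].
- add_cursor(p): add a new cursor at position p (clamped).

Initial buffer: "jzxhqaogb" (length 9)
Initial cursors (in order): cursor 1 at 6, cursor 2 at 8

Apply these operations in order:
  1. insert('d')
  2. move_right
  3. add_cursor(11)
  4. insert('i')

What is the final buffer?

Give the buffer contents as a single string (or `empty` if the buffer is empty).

Answer: jzxhqadoigdbii

Derivation:
After op 1 (insert('d')): buffer="jzxhqadogdb" (len 11), cursors c1@7 c2@10, authorship ......1..2.
After op 2 (move_right): buffer="jzxhqadogdb" (len 11), cursors c1@8 c2@11, authorship ......1..2.
After op 3 (add_cursor(11)): buffer="jzxhqadogdb" (len 11), cursors c1@8 c2@11 c3@11, authorship ......1..2.
After op 4 (insert('i')): buffer="jzxhqadoigdbii" (len 14), cursors c1@9 c2@14 c3@14, authorship ......1.1.2.23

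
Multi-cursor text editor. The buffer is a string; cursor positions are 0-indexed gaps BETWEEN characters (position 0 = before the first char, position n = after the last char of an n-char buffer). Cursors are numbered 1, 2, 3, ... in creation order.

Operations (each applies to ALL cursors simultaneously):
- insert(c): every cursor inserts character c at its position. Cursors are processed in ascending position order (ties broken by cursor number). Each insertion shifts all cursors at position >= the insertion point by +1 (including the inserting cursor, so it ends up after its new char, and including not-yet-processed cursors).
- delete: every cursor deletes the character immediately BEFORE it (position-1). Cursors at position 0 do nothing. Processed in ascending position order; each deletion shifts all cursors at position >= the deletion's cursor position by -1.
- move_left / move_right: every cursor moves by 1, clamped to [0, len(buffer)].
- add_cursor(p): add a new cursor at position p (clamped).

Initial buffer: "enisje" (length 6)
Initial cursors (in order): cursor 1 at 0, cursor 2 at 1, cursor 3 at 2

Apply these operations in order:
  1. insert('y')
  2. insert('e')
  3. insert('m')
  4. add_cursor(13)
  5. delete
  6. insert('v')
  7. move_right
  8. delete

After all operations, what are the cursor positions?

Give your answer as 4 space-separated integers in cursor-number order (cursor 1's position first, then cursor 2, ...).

Answer: 3 6 9 10

Derivation:
After op 1 (insert('y')): buffer="yeynyisje" (len 9), cursors c1@1 c2@3 c3@5, authorship 1.2.3....
After op 2 (insert('e')): buffer="yeeyenyeisje" (len 12), cursors c1@2 c2@5 c3@8, authorship 11.22.33....
After op 3 (insert('m')): buffer="yemeyemnyemisje" (len 15), cursors c1@3 c2@7 c3@11, authorship 111.222.333....
After op 4 (add_cursor(13)): buffer="yemeyemnyemisje" (len 15), cursors c1@3 c2@7 c3@11 c4@13, authorship 111.222.333....
After op 5 (delete): buffer="yeeyenyeije" (len 11), cursors c1@2 c2@5 c3@8 c4@9, authorship 11.22.33...
After op 6 (insert('v')): buffer="yeveyevnyevivje" (len 15), cursors c1@3 c2@7 c3@11 c4@13, authorship 111.222.333.4..
After op 7 (move_right): buffer="yeveyevnyevivje" (len 15), cursors c1@4 c2@8 c3@12 c4@14, authorship 111.222.333.4..
After op 8 (delete): buffer="yevyevyevve" (len 11), cursors c1@3 c2@6 c3@9 c4@10, authorship 1112223334.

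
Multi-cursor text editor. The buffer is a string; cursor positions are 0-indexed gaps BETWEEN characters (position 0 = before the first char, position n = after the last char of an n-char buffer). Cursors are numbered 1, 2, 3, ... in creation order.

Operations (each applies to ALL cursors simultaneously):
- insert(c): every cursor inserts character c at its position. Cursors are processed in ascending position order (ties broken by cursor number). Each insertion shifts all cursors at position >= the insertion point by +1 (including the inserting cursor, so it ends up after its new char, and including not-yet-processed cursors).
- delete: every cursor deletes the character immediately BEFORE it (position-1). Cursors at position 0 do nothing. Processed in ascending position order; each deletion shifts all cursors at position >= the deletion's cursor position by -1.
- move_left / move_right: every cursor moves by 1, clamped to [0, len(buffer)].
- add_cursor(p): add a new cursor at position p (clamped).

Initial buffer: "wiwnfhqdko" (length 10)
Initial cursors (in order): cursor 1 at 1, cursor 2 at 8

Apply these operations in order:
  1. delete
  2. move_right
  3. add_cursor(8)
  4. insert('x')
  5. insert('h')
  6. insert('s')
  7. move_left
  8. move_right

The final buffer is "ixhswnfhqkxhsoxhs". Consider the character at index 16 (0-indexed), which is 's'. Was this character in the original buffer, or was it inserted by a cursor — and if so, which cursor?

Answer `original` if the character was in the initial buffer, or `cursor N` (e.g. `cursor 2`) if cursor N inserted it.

Answer: cursor 3

Derivation:
After op 1 (delete): buffer="iwnfhqko" (len 8), cursors c1@0 c2@6, authorship ........
After op 2 (move_right): buffer="iwnfhqko" (len 8), cursors c1@1 c2@7, authorship ........
After op 3 (add_cursor(8)): buffer="iwnfhqko" (len 8), cursors c1@1 c2@7 c3@8, authorship ........
After op 4 (insert('x')): buffer="ixwnfhqkxox" (len 11), cursors c1@2 c2@9 c3@11, authorship .1......2.3
After op 5 (insert('h')): buffer="ixhwnfhqkxhoxh" (len 14), cursors c1@3 c2@11 c3@14, authorship .11......22.33
After op 6 (insert('s')): buffer="ixhswnfhqkxhsoxhs" (len 17), cursors c1@4 c2@13 c3@17, authorship .111......222.333
After op 7 (move_left): buffer="ixhswnfhqkxhsoxhs" (len 17), cursors c1@3 c2@12 c3@16, authorship .111......222.333
After op 8 (move_right): buffer="ixhswnfhqkxhsoxhs" (len 17), cursors c1@4 c2@13 c3@17, authorship .111......222.333
Authorship (.=original, N=cursor N): . 1 1 1 . . . . . . 2 2 2 . 3 3 3
Index 16: author = 3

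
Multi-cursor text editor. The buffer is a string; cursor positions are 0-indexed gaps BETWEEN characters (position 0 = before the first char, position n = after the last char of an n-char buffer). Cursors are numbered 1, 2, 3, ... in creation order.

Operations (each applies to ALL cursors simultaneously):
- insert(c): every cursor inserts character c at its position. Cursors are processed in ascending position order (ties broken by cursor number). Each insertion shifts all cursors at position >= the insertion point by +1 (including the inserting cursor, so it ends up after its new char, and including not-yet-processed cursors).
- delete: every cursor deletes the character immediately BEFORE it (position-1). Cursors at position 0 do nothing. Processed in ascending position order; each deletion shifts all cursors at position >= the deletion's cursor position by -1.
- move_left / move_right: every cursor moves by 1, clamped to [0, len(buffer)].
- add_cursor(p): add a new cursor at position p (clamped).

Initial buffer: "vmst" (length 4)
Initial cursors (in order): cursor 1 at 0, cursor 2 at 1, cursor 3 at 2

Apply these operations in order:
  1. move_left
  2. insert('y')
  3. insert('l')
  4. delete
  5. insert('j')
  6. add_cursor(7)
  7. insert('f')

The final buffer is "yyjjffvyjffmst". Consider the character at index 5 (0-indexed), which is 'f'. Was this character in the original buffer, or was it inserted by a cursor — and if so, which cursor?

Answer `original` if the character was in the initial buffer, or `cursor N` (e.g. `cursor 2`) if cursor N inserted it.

Answer: cursor 2

Derivation:
After op 1 (move_left): buffer="vmst" (len 4), cursors c1@0 c2@0 c3@1, authorship ....
After op 2 (insert('y')): buffer="yyvymst" (len 7), cursors c1@2 c2@2 c3@4, authorship 12.3...
After op 3 (insert('l')): buffer="yyllvylmst" (len 10), cursors c1@4 c2@4 c3@7, authorship 1212.33...
After op 4 (delete): buffer="yyvymst" (len 7), cursors c1@2 c2@2 c3@4, authorship 12.3...
After op 5 (insert('j')): buffer="yyjjvyjmst" (len 10), cursors c1@4 c2@4 c3@7, authorship 1212.33...
After op 6 (add_cursor(7)): buffer="yyjjvyjmst" (len 10), cursors c1@4 c2@4 c3@7 c4@7, authorship 1212.33...
After op 7 (insert('f')): buffer="yyjjffvyjffmst" (len 14), cursors c1@6 c2@6 c3@11 c4@11, authorship 121212.3334...
Authorship (.=original, N=cursor N): 1 2 1 2 1 2 . 3 3 3 4 . . .
Index 5: author = 2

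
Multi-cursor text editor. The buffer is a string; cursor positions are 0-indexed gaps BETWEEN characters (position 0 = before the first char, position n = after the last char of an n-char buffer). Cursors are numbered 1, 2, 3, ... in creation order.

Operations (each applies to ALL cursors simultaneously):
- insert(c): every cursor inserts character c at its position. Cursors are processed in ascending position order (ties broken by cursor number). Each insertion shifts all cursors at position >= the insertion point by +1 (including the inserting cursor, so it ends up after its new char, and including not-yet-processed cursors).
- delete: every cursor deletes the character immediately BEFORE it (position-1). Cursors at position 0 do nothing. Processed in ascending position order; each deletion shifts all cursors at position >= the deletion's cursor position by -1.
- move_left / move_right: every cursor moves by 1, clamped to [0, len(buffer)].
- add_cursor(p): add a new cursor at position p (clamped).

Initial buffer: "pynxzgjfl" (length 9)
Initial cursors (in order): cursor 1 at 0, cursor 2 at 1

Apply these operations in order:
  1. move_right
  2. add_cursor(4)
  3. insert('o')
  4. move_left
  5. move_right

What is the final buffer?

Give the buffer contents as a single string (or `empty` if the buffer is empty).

After op 1 (move_right): buffer="pynxzgjfl" (len 9), cursors c1@1 c2@2, authorship .........
After op 2 (add_cursor(4)): buffer="pynxzgjfl" (len 9), cursors c1@1 c2@2 c3@4, authorship .........
After op 3 (insert('o')): buffer="poyonxozgjfl" (len 12), cursors c1@2 c2@4 c3@7, authorship .1.2..3.....
After op 4 (move_left): buffer="poyonxozgjfl" (len 12), cursors c1@1 c2@3 c3@6, authorship .1.2..3.....
After op 5 (move_right): buffer="poyonxozgjfl" (len 12), cursors c1@2 c2@4 c3@7, authorship .1.2..3.....

Answer: poyonxozgjfl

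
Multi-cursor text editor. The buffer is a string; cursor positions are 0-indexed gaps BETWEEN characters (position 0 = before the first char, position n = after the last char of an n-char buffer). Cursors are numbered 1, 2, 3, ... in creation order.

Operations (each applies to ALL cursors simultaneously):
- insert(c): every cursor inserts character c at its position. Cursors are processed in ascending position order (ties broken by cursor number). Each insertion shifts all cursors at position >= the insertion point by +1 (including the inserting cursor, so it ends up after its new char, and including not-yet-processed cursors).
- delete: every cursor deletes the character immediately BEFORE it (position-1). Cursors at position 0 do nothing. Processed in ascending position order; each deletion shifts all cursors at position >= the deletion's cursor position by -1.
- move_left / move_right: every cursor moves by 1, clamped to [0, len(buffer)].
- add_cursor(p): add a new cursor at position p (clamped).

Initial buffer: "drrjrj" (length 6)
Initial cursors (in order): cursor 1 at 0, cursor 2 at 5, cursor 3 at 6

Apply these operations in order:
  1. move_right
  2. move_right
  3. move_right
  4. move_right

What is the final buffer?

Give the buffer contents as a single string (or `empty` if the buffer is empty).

Answer: drrjrj

Derivation:
After op 1 (move_right): buffer="drrjrj" (len 6), cursors c1@1 c2@6 c3@6, authorship ......
After op 2 (move_right): buffer="drrjrj" (len 6), cursors c1@2 c2@6 c3@6, authorship ......
After op 3 (move_right): buffer="drrjrj" (len 6), cursors c1@3 c2@6 c3@6, authorship ......
After op 4 (move_right): buffer="drrjrj" (len 6), cursors c1@4 c2@6 c3@6, authorship ......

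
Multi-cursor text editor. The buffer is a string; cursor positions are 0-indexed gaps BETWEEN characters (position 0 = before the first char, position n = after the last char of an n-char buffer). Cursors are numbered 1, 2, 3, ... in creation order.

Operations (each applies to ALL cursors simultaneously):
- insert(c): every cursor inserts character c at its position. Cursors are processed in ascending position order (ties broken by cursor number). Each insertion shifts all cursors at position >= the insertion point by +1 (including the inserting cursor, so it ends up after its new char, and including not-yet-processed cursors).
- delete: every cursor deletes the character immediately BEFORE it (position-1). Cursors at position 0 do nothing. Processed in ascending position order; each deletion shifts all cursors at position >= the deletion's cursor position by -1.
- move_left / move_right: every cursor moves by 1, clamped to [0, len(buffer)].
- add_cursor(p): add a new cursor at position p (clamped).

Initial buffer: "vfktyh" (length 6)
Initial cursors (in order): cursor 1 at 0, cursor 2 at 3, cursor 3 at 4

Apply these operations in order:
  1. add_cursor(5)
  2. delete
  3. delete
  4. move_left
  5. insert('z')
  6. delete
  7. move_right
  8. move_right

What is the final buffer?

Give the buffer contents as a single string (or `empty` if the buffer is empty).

After op 1 (add_cursor(5)): buffer="vfktyh" (len 6), cursors c1@0 c2@3 c3@4 c4@5, authorship ......
After op 2 (delete): buffer="vfh" (len 3), cursors c1@0 c2@2 c3@2 c4@2, authorship ...
After op 3 (delete): buffer="h" (len 1), cursors c1@0 c2@0 c3@0 c4@0, authorship .
After op 4 (move_left): buffer="h" (len 1), cursors c1@0 c2@0 c3@0 c4@0, authorship .
After op 5 (insert('z')): buffer="zzzzh" (len 5), cursors c1@4 c2@4 c3@4 c4@4, authorship 1234.
After op 6 (delete): buffer="h" (len 1), cursors c1@0 c2@0 c3@0 c4@0, authorship .
After op 7 (move_right): buffer="h" (len 1), cursors c1@1 c2@1 c3@1 c4@1, authorship .
After op 8 (move_right): buffer="h" (len 1), cursors c1@1 c2@1 c3@1 c4@1, authorship .

Answer: h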